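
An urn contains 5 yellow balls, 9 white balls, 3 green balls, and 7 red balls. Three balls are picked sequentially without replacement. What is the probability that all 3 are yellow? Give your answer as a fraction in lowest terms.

P(all yellow) = 5/24 × 4/23 × 3/22 = 60/12144 = 5/1012.

5/1012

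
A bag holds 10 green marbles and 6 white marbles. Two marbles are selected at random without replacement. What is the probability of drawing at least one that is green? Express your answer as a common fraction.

7/8

P(no green) = 6/16 × 5/15 = 30/240 = 1/8.
P(at least one) = 1 − 1/8 = 7/8.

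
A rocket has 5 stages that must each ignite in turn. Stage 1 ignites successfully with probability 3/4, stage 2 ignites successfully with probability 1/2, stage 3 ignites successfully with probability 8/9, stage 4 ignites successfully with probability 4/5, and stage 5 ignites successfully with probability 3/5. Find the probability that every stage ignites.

Each stage is reached only if all earlier stages succeed, so
P = 3/4 × 1/2 × 8/9 × 4/5 × 3/5 = 288/1800 = 4/25.

4/25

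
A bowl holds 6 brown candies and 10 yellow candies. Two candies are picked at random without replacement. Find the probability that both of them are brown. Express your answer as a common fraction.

P(all brown) = 6/16 × 5/15 = 30/240 = 1/8.

1/8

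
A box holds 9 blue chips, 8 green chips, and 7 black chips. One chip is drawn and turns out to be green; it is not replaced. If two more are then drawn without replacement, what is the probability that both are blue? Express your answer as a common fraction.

After the first draw, 9 of the remaining 23 chips are blue.
P = 9/23 × 8/22 = 72/506 = 36/253.

36/253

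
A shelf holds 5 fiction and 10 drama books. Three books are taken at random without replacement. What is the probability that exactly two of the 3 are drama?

One ordering (drama drawn first) has probability 10/15 × 9/14 × 5/13 = 450/2730 = 15/91.
There are C(3,2) = 3 such orderings, each equally likely, so P = 3 × 15/91 = 45/91.

45/91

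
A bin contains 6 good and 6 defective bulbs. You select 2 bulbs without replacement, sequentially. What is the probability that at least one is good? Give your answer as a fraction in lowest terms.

17/22

P(no good) = 6/12 × 5/11 = 30/132 = 5/22.
P(at least one) = 1 − 5/22 = 17/22.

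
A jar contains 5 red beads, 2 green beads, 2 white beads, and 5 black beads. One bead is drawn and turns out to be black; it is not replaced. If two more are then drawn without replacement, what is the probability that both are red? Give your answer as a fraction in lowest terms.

5/39

With the first bead removed, 5 red remain out of 13.
P = 5/13 × 4/12 = 20/156 = 5/39.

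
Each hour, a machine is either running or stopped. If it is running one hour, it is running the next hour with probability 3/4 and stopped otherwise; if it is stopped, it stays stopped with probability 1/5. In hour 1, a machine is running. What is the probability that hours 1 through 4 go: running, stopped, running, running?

3/20

Hour 1 is given. For each transition, use the conditional probability from the current state:
P(stopped | running) = 1/4; P(running | stopped) = 4/5; P(running | running) = 3/4.
P = 1/4 × 4/5 × 3/4 = 12/80 = 3/20.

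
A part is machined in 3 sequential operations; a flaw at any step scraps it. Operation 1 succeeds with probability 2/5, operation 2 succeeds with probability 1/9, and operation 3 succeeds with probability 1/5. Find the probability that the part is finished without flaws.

Multiplying along the chain,
P = 2/5 × 1/9 × 1/5 = 2/225.

2/225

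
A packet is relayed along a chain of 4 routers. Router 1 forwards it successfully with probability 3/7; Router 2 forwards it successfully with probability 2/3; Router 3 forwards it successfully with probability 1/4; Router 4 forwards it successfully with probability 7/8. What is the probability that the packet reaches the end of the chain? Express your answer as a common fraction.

1/16

Each stage is reached only if all earlier stages succeed, so
P = 3/7 × 2/3 × 1/4 × 7/8 = 42/672 = 1/16.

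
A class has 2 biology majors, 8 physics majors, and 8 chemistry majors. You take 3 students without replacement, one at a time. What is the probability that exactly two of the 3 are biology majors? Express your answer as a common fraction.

One ordering (biology majors drawn first) has probability 2/18 × 1/17 × 16/16 = 32/4896 = 1/153.
There are C(3,2) = 3 such orderings, each equally likely, so P = 3 × 1/153 = 1/51.

1/51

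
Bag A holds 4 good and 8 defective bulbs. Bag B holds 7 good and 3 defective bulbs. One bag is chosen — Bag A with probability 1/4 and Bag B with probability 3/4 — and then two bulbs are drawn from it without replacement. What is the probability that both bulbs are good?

From Bag A: P(both good) = (4/12)(3/11) = 1/11.
From Bag B: P(both good) = (7/10)(6/9) = 7/15.
Total probability = (1/4)(1/11) + (3/4)(7/15) = 41/110.

41/110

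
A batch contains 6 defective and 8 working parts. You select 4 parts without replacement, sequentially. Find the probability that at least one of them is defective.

P(no defective) = 8/14 × 7/13 × 6/12 × 5/11 = 1680/24024 = 10/143.
P(at least one) = 1 − 10/143 = 133/143.

133/143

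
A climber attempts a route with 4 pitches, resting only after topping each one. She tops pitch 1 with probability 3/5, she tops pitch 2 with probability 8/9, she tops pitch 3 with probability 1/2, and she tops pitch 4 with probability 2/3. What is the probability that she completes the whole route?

Multiplying along the chain,
P = 3/5 × 8/9 × 1/2 × 2/3 = 48/270 = 8/45.

8/45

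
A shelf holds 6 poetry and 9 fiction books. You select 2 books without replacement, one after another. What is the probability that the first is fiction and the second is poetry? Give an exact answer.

9/35

Each draw changes the counts, so multiply the conditional probabilities along the sequence:
P = 9/15 × 6/14 = 54/210 = 9/35.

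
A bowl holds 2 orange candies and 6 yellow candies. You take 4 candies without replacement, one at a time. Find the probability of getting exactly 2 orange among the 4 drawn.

One ordering (orange drawn first) has probability 2/8 × 1/7 × 6/6 × 5/5 = 60/1680 = 1/28.
There are C(4,2) = 6 such orderings, each equally likely, so P = 6 × 1/28 = 3/14.

3/14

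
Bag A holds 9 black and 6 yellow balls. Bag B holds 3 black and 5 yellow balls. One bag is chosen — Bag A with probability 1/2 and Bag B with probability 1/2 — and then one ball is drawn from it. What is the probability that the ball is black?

From Bag A: P(black) = 9/15.
From Bag B: P(black) = 3/8.
Total probability = (1/2)(9/15) + (1/2)(3/8) = 39/80.

39/80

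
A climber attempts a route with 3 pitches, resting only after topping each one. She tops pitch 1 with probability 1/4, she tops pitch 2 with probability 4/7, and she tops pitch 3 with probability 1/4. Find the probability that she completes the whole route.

The events are sequential, so multiply the conditional probabilities:
P = 1/4 × 4/7 × 1/4 = 4/112 = 1/28.

1/28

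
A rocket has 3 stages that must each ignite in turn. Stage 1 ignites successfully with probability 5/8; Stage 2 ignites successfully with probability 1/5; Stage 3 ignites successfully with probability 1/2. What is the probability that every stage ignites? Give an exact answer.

1/16

Multiplying along the chain,
P = 5/8 × 1/5 × 1/2 = 5/80 = 1/16.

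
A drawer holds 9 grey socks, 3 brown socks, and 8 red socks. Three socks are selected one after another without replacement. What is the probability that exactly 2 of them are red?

One ordering (red drawn first) has probability 8/20 × 7/19 × 12/18 = 672/6840 = 28/285.
There are C(3,2) = 3 such orderings, each equally likely, so P = 3 × 28/285 = 28/95.

28/95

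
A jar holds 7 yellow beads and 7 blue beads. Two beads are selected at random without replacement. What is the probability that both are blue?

P(every draw is blue) = 7/14 × 6/13 = 42/182 = 3/13.

3/13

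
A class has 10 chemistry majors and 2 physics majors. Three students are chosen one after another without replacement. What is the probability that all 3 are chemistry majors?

P(all chemistry majors) = 10/12 × 9/11 × 8/10 = 720/1320 = 6/11.

6/11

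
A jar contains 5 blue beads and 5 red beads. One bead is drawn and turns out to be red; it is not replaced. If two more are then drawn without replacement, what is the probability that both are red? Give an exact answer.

After the first draw, 4 of the remaining 9 beads are red.
P = 4/9 × 3/8 = 12/72 = 1/6.

1/6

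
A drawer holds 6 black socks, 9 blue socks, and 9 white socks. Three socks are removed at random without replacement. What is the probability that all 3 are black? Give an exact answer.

P = 6/24 × 5/23 × 4/22 = 120/12144 = 5/506.

5/506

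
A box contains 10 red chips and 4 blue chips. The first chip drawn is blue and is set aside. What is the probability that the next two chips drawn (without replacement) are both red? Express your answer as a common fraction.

With the first chip removed, 10 red remain out of 13.
P = 10/13 × 9/12 = 90/156 = 15/26.

15/26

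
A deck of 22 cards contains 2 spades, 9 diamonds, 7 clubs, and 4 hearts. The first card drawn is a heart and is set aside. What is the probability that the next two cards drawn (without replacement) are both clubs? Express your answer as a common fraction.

With the first card removed, 7 clubs remain out of 21.
P = 7/21 × 6/20 = 42/420 = 1/10.

1/10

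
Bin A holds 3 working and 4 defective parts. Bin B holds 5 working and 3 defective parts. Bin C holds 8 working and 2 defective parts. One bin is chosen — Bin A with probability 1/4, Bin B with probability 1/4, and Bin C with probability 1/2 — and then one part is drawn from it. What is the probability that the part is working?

743/1120

From Bin A: P(working) = 3/7.
From Bin B: P(working) = 5/8.
From Bin C: P(working) = 8/10.
Total probability = (1/4)(3/7) + (1/4)(5/8) + (1/2)(8/10) = 743/1120.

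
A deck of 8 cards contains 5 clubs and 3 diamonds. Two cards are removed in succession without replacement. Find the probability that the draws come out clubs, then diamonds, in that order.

Each draw changes the counts, so multiply the conditional probabilities along the sequence:
P = 5/8 × 3/7 = 15/56.

15/56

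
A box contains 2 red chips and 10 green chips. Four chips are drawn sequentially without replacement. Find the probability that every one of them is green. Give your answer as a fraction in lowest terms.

14/33

P(every draw is green) = 10/12 × 9/11 × 8/10 × 7/9 = 5040/11880 = 14/33.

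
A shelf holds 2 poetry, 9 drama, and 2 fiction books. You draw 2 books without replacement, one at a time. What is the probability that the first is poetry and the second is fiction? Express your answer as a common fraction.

Chain rule:
P = 2/13 × 2/12 = 4/156 = 1/39.

1/39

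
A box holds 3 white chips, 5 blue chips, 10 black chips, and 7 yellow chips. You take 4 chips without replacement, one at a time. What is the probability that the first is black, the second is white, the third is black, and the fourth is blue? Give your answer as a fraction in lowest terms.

Each draw changes the counts, so multiply the conditional probabilities along the sequence:
P = 10/25 × 3/24 × 9/23 × 5/22 = 1350/303600 = 9/2024.

9/2024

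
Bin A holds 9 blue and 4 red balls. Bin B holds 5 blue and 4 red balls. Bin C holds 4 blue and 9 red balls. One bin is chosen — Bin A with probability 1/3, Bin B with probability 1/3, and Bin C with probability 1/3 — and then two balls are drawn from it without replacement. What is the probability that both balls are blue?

From Bin A: P(both blue) = (9/13)(8/12) = 6/13.
From Bin B: P(both blue) = (5/9)(4/8) = 5/18.
From Bin C: P(both blue) = (4/13)(3/12) = 1/13.
Total probability = (1/3)(6/13) + (1/3)(5/18) + (1/3)(1/13) = 191/702.

191/702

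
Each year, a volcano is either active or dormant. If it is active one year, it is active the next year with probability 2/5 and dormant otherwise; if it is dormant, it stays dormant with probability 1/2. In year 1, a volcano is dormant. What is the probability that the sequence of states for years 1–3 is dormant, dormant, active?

Year 1 is given. For each transition, use the conditional probability from the current state:
P(dormant | dormant) = 1/2; P(active | dormant) = 1/2.
P = 1/2 × 1/2 = 1/4.

1/4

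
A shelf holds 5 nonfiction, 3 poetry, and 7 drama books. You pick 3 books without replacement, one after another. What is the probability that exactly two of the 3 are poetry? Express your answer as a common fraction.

One ordering (poetry drawn first) has probability 3/15 × 2/14 × 12/13 = 72/2730 = 12/455.
There are C(3,2) = 3 such orderings, each equally likely, so P = 3 × 12/455 = 36/455.

36/455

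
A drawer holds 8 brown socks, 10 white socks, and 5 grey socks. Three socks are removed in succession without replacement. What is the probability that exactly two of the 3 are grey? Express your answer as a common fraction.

180/1771

One ordering (grey drawn first) has probability 5/23 × 4/22 × 18/21 = 360/10626 = 60/1771.
There are C(3,2) = 3 such orderings, each equally likely, so P = 3 × 60/1771 = 180/1771.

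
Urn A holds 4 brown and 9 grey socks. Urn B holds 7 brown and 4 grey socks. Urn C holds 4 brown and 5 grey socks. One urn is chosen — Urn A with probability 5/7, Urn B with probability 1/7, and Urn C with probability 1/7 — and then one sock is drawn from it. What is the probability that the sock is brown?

From Urn A: P(brown) = 4/13.
From Urn B: P(brown) = 7/11.
From Urn C: P(brown) = 4/9.
Total probability = (5/7)(4/13) + (1/7)(7/11) + (1/7)(4/9) = 3371/9009.

3371/9009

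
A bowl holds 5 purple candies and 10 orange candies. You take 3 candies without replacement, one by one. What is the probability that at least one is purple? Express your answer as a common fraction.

P(no purple) = 10/15 × 9/14 × 8/13 = 720/2730 = 24/91.
P(at least one) = 1 − 24/91 = 67/91.

67/91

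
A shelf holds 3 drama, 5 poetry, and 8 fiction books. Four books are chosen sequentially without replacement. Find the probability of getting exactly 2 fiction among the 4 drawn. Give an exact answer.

28/65

One ordering (fiction drawn first) has probability 8/16 × 7/15 × 8/14 × 7/13 = 3136/43680 = 14/195.
There are C(4,2) = 6 such orderings, each equally likely, so P = 6 × 14/195 = 28/65.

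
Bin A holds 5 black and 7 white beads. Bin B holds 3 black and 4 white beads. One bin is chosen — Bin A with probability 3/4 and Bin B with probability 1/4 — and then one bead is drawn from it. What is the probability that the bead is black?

From Bin A: P(black) = 5/12.
From Bin B: P(black) = 3/7.
Total probability = (3/4)(5/12) + (1/4)(3/7) = 47/112.

47/112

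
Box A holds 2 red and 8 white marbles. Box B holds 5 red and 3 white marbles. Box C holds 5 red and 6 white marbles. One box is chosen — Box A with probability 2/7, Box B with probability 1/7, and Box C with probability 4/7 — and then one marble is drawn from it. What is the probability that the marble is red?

1251/3080

From Box A: P(red) = 2/10.
From Box B: P(red) = 5/8.
From Box C: P(red) = 5/11.
Total probability = (2/7)(2/10) + (1/7)(5/8) + (4/7)(5/11) = 1251/3080.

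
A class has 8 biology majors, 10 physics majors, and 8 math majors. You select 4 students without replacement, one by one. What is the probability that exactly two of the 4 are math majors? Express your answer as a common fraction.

One ordering (math majors drawn first) has probability 8/26 × 7/25 × 18/24 × 17/23 = 17136/358800 = 357/7475.
There are C(4,2) = 6 such orderings, each equally likely, so P = 6 × 357/7475 = 2142/7475.

2142/7475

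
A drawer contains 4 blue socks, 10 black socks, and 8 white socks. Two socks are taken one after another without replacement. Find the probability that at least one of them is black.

P(no black) = 12/22 × 11/21 = 132/462 = 2/7.
P(at least one) = 1 − 2/7 = 5/7.

5/7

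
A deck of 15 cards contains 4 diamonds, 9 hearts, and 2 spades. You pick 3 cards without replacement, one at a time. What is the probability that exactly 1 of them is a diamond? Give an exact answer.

One ordering (a diamond drawn first) has probability 4/15 × 11/14 × 10/13 = 440/2730 = 44/273.
There are C(3,1) = 3 such orderings, each equally likely, so P = 3 × 44/273 = 44/91.

44/91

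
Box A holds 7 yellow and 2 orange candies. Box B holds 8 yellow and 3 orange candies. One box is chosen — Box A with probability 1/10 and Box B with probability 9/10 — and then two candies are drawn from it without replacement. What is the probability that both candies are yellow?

From Box A: P(both yellow) = (7/9)(6/8) = 7/12.
From Box B: P(both yellow) = (8/11)(7/10) = 28/55.
Total probability = (1/10)(7/12) + (9/10)(28/55) = 3409/6600.

3409/6600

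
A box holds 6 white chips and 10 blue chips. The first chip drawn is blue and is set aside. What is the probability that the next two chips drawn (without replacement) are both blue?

After the first draw, 9 of the remaining 15 chips are blue.
P = 9/15 × 8/14 = 72/210 = 12/35.

12/35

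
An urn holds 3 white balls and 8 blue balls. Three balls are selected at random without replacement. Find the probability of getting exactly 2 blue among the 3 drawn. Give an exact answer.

28/55

One ordering (blue drawn first) has probability 8/11 × 7/10 × 3/9 = 168/990 = 28/165.
There are C(3,2) = 3 such orderings, each equally likely, so P = 3 × 28/165 = 28/55.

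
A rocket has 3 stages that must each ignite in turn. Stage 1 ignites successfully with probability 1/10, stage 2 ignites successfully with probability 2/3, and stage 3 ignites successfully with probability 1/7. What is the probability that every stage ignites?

1/105

Each stage is reached only if all earlier stages succeed, so
P = 1/10 × 2/3 × 1/7 = 2/210 = 1/105.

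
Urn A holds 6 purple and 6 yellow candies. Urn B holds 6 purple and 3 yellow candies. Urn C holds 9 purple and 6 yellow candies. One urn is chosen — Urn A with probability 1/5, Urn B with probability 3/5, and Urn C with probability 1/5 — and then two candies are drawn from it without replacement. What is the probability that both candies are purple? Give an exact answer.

2803/7700

From Urn A: P(both purple) = (6/12)(5/11) = 5/22.
From Urn B: P(both purple) = (6/9)(5/8) = 5/12.
From Urn C: P(both purple) = (9/15)(8/14) = 12/35.
Total probability = (1/5)(5/22) + (3/5)(5/12) + (1/5)(12/35) = 2803/7700.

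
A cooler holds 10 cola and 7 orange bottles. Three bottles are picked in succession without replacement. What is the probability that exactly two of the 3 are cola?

One ordering (cola drawn first) has probability 10/17 × 9/16 × 7/15 = 630/4080 = 21/136.
There are C(3,2) = 3 such orderings, each equally likely, so P = 3 × 21/136 = 63/136.

63/136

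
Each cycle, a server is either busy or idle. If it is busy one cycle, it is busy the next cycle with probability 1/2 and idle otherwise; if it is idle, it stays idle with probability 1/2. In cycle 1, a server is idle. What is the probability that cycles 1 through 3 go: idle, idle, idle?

1/4

Cycle 1 is given. For each transition, use the conditional probability from the current state:
P(idle | idle) = 1/2; P(idle | idle) = 1/2.
P = 1/2 × 1/2 = 1/4.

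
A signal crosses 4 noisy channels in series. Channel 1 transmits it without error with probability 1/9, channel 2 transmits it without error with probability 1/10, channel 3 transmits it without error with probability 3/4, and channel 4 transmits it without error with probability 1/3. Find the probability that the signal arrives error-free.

The events are sequential, so multiply the conditional probabilities:
P = 1/9 × 1/10 × 3/4 × 1/3 = 3/1080 = 1/360.

1/360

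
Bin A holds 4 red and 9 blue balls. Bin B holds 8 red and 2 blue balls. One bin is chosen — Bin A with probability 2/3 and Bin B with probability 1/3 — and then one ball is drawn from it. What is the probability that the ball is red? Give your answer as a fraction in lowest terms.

92/195

From Bin A: P(red) = 4/13.
From Bin B: P(red) = 8/10.
Total probability = (2/3)(4/13) + (1/3)(8/10) = 92/195.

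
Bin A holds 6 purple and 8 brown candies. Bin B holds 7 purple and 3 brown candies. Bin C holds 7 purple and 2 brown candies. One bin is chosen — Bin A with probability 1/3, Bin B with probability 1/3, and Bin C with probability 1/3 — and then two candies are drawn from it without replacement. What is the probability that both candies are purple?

737/1820

From Bin A: P(both purple) = (6/14)(5/13) = 15/91.
From Bin B: P(both purple) = (7/10)(6/9) = 7/15.
From Bin C: P(both purple) = (7/9)(6/8) = 7/12.
Total probability = (1/3)(15/91) + (1/3)(7/15) + (1/3)(7/12) = 737/1820.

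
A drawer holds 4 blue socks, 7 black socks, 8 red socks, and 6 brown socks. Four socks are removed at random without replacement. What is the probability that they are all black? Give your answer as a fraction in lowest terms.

P(all black) = 7/25 × 6/24 × 5/23 × 4/22 = 840/303600 = 7/2530.

7/2530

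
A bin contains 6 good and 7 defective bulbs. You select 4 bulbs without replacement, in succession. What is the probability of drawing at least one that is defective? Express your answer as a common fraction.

P(no defective) = 6/13 × 5/12 × 4/11 × 3/10 = 360/17160 = 3/143.
P(at least one) = 1 − 3/143 = 140/143.

140/143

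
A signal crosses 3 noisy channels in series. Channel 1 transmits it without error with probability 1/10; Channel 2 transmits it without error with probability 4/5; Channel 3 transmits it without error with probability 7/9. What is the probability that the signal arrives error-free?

The events are sequential, so multiply the conditional probabilities:
P = 1/10 × 4/5 × 7/9 = 28/450 = 14/225.

14/225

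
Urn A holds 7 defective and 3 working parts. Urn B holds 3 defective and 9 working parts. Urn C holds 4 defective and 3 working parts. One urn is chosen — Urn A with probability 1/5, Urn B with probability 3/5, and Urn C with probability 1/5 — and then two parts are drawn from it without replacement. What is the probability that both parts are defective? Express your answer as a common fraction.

2053/11550

From Urn A: P(both defective) = (7/10)(6/9) = 7/15.
From Urn B: P(both defective) = (3/12)(2/11) = 1/22.
From Urn C: P(both defective) = (4/7)(3/6) = 2/7.
Total probability = (1/5)(7/15) + (3/5)(1/22) + (1/5)(2/7) = 2053/11550.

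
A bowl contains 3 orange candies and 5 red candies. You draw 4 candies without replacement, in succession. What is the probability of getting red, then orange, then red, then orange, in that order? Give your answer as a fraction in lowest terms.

Each draw changes the counts, so multiply the conditional probabilities along the sequence:
P = 5/8 × 3/7 × 4/6 × 2/5 = 120/1680 = 1/14.

1/14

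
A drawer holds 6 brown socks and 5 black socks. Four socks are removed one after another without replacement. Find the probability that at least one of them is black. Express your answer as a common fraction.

P(no black) = 6/11 × 5/10 × 4/9 × 3/8 = 360/7920 = 1/22.
P(at least one) = 1 − 1/22 = 21/22.

21/22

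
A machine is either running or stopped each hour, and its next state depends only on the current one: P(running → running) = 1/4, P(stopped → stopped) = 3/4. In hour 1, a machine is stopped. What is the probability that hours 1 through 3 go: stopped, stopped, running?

3/16

Hour 1 is given. For each transition, use the conditional probability from the current state:
P(stopped | stopped) = 3/4; P(running | stopped) = 1/4.
P = 3/4 × 1/4 = 3/16.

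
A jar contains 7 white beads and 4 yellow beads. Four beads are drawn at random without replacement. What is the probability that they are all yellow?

P(every draw is yellow) = 4/11 × 3/10 × 2/9 × 1/8 = 24/7920 = 1/330.

1/330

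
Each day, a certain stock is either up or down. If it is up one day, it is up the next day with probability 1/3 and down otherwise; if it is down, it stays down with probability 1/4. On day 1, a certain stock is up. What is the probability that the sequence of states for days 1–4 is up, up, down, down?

1/18

Day 1 is given. For each transition, use the conditional probability from the current state:
P(up | up) = 1/3; P(down | up) = 2/3; P(down | down) = 1/4.
P = 1/3 × 2/3 × 1/4 = 2/36 = 1/18.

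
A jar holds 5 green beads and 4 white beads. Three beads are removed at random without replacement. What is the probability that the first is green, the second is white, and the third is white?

5/42

Chain rule:
P = 5/9 × 4/8 × 3/7 = 60/504 = 5/42.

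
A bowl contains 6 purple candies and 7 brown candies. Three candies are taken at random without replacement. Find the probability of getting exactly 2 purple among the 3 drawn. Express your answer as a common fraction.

One ordering (purple drawn first) has probability 6/13 × 5/12 × 7/11 = 210/1716 = 35/286.
There are C(3,2) = 3 such orderings, each equally likely, so P = 3 × 35/286 = 105/286.

105/286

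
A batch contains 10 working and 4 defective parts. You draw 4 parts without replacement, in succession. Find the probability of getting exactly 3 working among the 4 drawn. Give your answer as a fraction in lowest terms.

480/1001

One ordering (working drawn first) has probability 10/14 × 9/13 × 8/12 × 4/11 = 2880/24024 = 120/1001.
There are C(4,3) = 4 such orderings, each equally likely, so P = 4 × 120/1001 = 480/1001.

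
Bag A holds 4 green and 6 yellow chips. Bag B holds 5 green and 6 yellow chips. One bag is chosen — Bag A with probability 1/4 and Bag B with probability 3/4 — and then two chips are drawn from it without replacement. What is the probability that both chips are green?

From Bag A: P(both green) = (4/10)(3/9) = 2/15.
From Bag B: P(both green) = (5/11)(4/10) = 2/11.
Total probability = (1/4)(2/15) + (3/4)(2/11) = 28/165.

28/165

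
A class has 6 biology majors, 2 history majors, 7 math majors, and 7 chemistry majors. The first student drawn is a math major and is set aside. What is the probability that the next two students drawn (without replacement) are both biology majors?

With the first student removed, 6 biology majors remain out of 21.
P = 6/21 × 5/20 = 30/420 = 1/14.

1/14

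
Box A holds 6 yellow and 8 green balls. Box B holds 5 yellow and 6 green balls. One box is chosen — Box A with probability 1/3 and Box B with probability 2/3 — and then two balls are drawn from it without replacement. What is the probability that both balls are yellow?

From Box A: P(both yellow) = (6/14)(5/13) = 15/91.
From Box B: P(both yellow) = (5/11)(4/10) = 2/11.
Total probability = (1/3)(15/91) + (2/3)(2/11) = 529/3003.

529/3003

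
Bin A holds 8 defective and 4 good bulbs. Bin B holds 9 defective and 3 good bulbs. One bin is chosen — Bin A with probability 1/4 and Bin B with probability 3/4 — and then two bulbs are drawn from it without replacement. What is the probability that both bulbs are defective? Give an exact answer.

From Bin A: P(both defective) = (8/12)(7/11) = 14/33.
From Bin B: P(both defective) = (9/12)(8/11) = 6/11.
Total probability = (1/4)(14/33) + (3/4)(6/11) = 17/33.

17/33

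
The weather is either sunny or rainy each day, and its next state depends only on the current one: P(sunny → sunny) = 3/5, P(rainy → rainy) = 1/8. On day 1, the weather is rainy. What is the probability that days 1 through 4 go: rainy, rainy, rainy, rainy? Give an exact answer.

Day 1 is given. For each transition, use the conditional probability from the current state:
P(rainy | rainy) = 1/8; P(rainy | rainy) = 1/8; P(rainy | rainy) = 1/8.
P = 1/8 × 1/8 × 1/8 = 1/512.

1/512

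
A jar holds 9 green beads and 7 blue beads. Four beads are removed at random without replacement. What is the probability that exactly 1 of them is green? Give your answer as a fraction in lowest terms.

9/52

One ordering (green drawn first) has probability 9/16 × 7/15 × 6/14 × 5/13 = 1890/43680 = 9/208.
There are C(4,1) = 4 such orderings, each equally likely, so P = 4 × 9/208 = 9/52.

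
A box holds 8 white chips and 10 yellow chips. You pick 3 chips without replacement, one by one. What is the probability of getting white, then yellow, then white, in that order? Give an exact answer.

35/306

Each draw changes the counts, so multiply the conditional probabilities along the sequence:
P = 8/18 × 10/17 × 7/16 = 560/4896 = 35/306.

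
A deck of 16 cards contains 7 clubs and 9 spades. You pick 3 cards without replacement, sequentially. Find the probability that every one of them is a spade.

3/20

P(all spades) = 9/16 × 8/15 × 7/14 = 504/3360 = 3/20.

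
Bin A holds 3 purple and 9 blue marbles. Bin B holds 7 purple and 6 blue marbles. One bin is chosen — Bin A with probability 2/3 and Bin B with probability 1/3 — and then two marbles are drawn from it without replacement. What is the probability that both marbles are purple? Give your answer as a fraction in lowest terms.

103/858

From Bin A: P(both purple) = (3/12)(2/11) = 1/22.
From Bin B: P(both purple) = (7/13)(6/12) = 7/26.
Total probability = (2/3)(1/22) + (1/3)(7/26) = 103/858.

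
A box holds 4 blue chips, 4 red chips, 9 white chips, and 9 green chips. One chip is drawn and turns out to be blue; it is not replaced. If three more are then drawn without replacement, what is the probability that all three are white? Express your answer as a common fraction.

21/575

After the first draw, 9 of the remaining 25 chips are white.
P = 9/25 × 8/24 × 7/23 = 504/13800 = 21/575.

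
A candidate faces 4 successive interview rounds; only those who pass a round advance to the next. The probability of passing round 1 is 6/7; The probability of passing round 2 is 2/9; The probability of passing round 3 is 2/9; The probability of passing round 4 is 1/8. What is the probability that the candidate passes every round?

The events are sequential, so multiply the conditional probabilities:
P = 6/7 × 2/9 × 2/9 × 1/8 = 24/4536 = 1/189.

1/189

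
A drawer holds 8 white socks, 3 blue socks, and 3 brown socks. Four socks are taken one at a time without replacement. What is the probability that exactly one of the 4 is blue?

One ordering (blue drawn first) has probability 3/14 × 11/13 × 10/12 × 9/11 = 2970/24024 = 45/364.
There are C(4,1) = 4 such orderings, each equally likely, so P = 4 × 45/364 = 45/91.

45/91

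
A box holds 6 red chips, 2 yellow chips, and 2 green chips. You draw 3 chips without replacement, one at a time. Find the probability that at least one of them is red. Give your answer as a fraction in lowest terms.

P(no red) = 4/10 × 3/9 × 2/8 = 24/720 = 1/30.
P(at least one) = 1 − 1/30 = 29/30.

29/30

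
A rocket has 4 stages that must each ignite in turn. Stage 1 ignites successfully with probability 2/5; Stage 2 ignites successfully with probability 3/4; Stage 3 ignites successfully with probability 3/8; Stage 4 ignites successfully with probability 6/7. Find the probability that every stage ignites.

27/280

Each stage is reached only if all earlier stages succeed, so
P = 2/5 × 3/4 × 3/8 × 6/7 = 108/1120 = 27/280.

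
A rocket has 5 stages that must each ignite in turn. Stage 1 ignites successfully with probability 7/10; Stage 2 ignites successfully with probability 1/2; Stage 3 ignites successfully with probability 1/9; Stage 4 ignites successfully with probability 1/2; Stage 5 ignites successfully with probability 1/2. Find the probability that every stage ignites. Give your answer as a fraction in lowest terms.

7/720

Each stage is reached only if all earlier stages succeed, so
P = 7/10 × 1/2 × 1/9 × 1/2 × 1/2 = 7/720.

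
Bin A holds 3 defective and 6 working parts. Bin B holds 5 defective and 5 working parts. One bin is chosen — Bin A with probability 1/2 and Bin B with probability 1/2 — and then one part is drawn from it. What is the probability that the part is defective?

From Bin A: P(defective) = 3/9.
From Bin B: P(defective) = 5/10.
Total probability = (1/2)(3/9) + (1/2)(5/10) = 5/12.

5/12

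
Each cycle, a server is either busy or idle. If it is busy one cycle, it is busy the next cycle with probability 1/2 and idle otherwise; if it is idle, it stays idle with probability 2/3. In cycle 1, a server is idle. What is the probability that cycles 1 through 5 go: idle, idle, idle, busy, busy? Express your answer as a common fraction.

2/27

Cycle 1 is given. For each transition, use the conditional probability from the current state:
P(idle | idle) = 2/3; P(idle | idle) = 2/3; P(busy | idle) = 1/3; P(busy | busy) = 1/2.
P = 2/3 × 2/3 × 1/3 × 1/2 = 4/54 = 2/27.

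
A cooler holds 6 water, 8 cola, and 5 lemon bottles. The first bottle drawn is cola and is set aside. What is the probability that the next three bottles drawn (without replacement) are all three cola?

After the first draw, 7 of the remaining 18 bottles are cola.
P = 7/18 × 6/17 × 5/16 = 210/4896 = 35/816.

35/816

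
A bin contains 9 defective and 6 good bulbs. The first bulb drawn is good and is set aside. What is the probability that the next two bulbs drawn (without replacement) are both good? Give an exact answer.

After the first draw, 5 of the remaining 14 bulbs are good.
P = 5/14 × 4/13 = 20/182 = 10/91.

10/91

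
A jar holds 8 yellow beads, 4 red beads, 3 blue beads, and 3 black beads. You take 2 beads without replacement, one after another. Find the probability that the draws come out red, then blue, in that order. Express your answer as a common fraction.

Each draw changes the counts, so multiply the conditional probabilities along the sequence:
P = 4/18 × 3/17 = 12/306 = 2/51.

2/51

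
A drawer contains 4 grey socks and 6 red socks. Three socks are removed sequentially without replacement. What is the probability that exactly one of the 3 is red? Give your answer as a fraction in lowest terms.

One ordering (red drawn first) has probability 6/10 × 4/9 × 3/8 = 72/720 = 1/10.
There are C(3,1) = 3 such orderings, each equally likely, so P = 3 × 1/10 = 3/10.

3/10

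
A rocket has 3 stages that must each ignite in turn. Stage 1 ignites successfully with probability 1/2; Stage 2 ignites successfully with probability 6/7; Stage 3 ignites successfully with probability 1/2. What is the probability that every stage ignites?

3/14

Multiplying along the chain,
P = 1/2 × 6/7 × 1/2 = 6/28 = 3/14.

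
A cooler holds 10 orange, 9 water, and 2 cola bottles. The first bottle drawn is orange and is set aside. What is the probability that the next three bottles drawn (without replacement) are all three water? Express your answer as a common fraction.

After the first draw, 9 of the remaining 20 bottles are water.
P = 9/20 × 8/19 × 7/18 = 504/6840 = 7/95.

7/95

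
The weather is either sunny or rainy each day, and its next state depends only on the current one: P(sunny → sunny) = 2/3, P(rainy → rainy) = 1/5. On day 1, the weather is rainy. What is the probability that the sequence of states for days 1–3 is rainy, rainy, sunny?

Day 1 is given. For each transition, use the conditional probability from the current state:
P(rainy | rainy) = 1/5; P(sunny | rainy) = 4/5.
P = 1/5 × 4/5 = 4/25.

4/25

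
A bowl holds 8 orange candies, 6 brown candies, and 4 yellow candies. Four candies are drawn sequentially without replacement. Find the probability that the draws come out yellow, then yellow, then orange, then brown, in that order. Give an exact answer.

2/255

Chain rule:
P = 4/18 × 3/17 × 8/16 × 6/15 = 576/73440 = 2/255.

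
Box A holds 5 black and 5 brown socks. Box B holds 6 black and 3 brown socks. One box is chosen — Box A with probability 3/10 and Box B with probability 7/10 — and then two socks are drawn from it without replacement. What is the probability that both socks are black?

From Box A: P(both black) = (5/10)(4/9) = 2/9.
From Box B: P(both black) = (6/9)(5/8) = 5/12.
Total probability = (3/10)(2/9) + (7/10)(5/12) = 43/120.

43/120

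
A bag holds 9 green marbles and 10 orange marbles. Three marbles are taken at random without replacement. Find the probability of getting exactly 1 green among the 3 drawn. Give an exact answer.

One ordering (green drawn first) has probability 9/19 × 10/18 × 9/17 = 810/5814 = 45/323.
There are C(3,1) = 3 such orderings, each equally likely, so P = 3 × 45/323 = 135/323.

135/323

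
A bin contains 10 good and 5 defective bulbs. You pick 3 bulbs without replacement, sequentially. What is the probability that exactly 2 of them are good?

45/91

One ordering (good drawn first) has probability 10/15 × 9/14 × 5/13 = 450/2730 = 15/91.
There are C(3,2) = 3 such orderings, each equally likely, so P = 3 × 15/91 = 45/91.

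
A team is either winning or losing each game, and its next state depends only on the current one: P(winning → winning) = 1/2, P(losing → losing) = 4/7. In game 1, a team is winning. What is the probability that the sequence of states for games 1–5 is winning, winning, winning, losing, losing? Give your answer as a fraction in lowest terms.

Game 1 is given. For each transition, use the conditional probability from the current state:
P(winning | winning) = 1/2; P(winning | winning) = 1/2; P(losing | winning) = 1/2; P(losing | losing) = 4/7.
P = 1/2 × 1/2 × 1/2 × 4/7 = 4/56 = 1/14.

1/14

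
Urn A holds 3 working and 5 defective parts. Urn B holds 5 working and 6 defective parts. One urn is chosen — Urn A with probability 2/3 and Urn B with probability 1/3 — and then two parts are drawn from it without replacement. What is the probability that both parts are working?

61/462

From Urn A: P(both working) = (3/8)(2/7) = 3/28.
From Urn B: P(both working) = (5/11)(4/10) = 2/11.
Total probability = (2/3)(3/28) + (1/3)(2/11) = 61/462.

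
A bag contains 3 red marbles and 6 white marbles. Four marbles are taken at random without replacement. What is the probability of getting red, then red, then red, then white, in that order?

1/84

Each draw changes the counts, so multiply the conditional probabilities along the sequence:
P = 3/9 × 2/8 × 1/7 × 6/6 = 36/3024 = 1/84.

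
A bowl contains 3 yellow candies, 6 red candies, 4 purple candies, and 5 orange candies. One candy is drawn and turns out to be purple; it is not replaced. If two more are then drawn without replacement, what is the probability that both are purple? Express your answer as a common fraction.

3/136

With the first candy removed, 3 purple remain out of 17.
P = 3/17 × 2/16 = 6/272 = 3/136.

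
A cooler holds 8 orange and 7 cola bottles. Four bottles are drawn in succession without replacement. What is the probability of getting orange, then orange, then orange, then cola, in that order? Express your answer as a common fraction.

14/195

Each draw changes the counts, so multiply the conditional probabilities along the sequence:
P = 8/15 × 7/14 × 6/13 × 7/12 = 2352/32760 = 14/195.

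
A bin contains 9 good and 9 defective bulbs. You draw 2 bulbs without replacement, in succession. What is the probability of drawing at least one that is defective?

P(no defective) = 9/18 × 8/17 = 72/306 = 4/17.
P(at least one) = 1 − 4/17 = 13/17.

13/17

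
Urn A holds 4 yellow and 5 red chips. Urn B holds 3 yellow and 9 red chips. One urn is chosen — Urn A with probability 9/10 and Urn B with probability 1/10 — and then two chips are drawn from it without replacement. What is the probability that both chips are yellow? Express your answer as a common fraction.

17/110

From Urn A: P(both yellow) = (4/9)(3/8) = 1/6.
From Urn B: P(both yellow) = (3/12)(2/11) = 1/22.
Total probability = (9/10)(1/6) + (1/10)(1/22) = 17/110.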